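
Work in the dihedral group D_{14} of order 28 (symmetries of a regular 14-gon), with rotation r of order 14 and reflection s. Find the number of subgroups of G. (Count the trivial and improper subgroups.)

|G| = 28, so by Lagrange every subgroup order divides 28. Divisors: 1, 2, 4, 7, 14, 28.
Subgroups by order — order 1: 1; order 2: 15; order 4: 7; order 7: 1; order 14: 3; order 28: 1.
Total: 1 + 15 + 7 + 1 + 3 + 1 = 28.

28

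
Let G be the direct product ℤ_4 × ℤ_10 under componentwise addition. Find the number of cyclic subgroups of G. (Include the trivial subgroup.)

12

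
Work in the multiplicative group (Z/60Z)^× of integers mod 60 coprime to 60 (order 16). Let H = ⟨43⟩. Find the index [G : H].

4

|⟨43⟩| = 4 and |G| = 16.
By Lagrange, [G : H] = |G|/|H| = 16/4 = 4.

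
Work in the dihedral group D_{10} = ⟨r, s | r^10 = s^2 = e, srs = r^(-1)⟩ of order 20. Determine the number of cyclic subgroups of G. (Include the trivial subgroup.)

14

A cyclic subgroup of order d is generated by each of its φ(d) elements of order d, so the cyclic subgroups of order d number (#elements of order d)/φ(d).
Cyclic subgroups by order — order 1: 1; order 2: 11; order 5: 1; order 10: 1.
Total: 14.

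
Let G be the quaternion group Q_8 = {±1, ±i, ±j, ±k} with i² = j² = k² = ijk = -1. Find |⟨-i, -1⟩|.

4

|⟨-i⟩| = 4 and |⟨-1⟩| = 2, so |H| is a multiple of lcm(4, 2) = 4 and divides |G| = 8.
Closing under the operation: H = {1, -1, i, -i}, so |H| = 4.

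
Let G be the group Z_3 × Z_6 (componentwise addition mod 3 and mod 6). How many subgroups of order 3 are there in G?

|G| = 18 and 3 | 18, so subgroups of order 3 are possible by Lagrange.
The subgroups of order 3 are: {(0,0), (0,2), (0,4)}; {(0,0), (1,0), (2,0)}; {(0,0), (1,2), (2,4)}; {(0,0), (1,4), (2,2)}.
So G has 4 subgroups of order 3.

4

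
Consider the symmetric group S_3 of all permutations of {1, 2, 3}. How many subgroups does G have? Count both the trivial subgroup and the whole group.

|G| = 6, so by Lagrange every subgroup order divides 6. Divisors: 1, 2, 3, 6.
Subgroups by order — order 1: 1; order 2: 3; order 3: 1; order 6: 1.
Total: 1 + 3 + 1 + 1 = 6.

6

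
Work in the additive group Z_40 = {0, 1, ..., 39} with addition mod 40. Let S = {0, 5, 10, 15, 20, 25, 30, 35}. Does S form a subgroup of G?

|S| = 8 divides |G| = 40, consistent with Lagrange.
S contains the identity, every element's inverse is in S, and S is closed under +: it is a subgroup.
In fact S = ⟨35⟩.

Yes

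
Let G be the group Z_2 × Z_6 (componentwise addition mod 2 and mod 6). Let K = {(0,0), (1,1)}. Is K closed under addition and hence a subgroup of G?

(1,1) ∈ K but its inverse (1,5) ∉ K, so K is not a subgroup.

No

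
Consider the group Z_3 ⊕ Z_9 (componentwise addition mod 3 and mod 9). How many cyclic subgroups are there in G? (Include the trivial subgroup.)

8

Each element a generates a cyclic subgroup ⟨a⟩; distinct elements may generate the same one (a cyclic group of order d has φ(d) generators).
Cyclic subgroups by order — order 1: 1; order 3: 4; order 9: 3.
Total: 8.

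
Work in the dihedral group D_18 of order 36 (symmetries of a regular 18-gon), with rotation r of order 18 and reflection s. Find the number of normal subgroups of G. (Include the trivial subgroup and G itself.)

9

G has 45 subgroups. Checking conjugation-invariance by order — order 1: 1/1 normal; order 2: 1/19 normal; order 3: 1/1 normal; order 4: 0/9 normal; order 6: 1/7 normal; order 9: 1/1 normal; order 12: 0/3 normal; order 18: 3/3 normal; order 36: 1/1 normal.
Total normal subgroups: 9.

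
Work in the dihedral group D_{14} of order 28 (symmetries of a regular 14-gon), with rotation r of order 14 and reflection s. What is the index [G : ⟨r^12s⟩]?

|⟨r^12s⟩| = 2 and |G| = 28.
By Lagrange, [G : H] = |G|/|H| = 28/2 = 14.

14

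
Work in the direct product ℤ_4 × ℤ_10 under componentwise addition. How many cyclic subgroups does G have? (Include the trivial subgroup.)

12

Each element a generates a cyclic subgroup ⟨a⟩; distinct elements may generate the same one (a cyclic group of order d has φ(d) generators).
Cyclic subgroups by order — order 1: 1; order 2: 3; order 4: 2; order 5: 1; order 10: 3; order 20: 2.
Total: 12.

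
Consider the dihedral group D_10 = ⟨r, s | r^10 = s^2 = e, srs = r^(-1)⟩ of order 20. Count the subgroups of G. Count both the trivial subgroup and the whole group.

22

|G| = 20, so by Lagrange every subgroup order divides 20. Divisors: 1, 2, 4, 5, 10, 20.
Subgroups by order — order 1: 1; order 2: 11; order 4: 5; order 5: 1; order 10: 3; order 20: 1.
Total: 1 + 11 + 5 + 1 + 3 + 1 = 22.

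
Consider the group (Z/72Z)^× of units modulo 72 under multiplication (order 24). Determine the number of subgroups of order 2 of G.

|G| = 24 and 2 | 24, so subgroups of order 2 are possible by Lagrange.
The subgroups of order 2 are: {1, 17}; {1, 19}; {1, 35}; {1, 37}; … (7 in all).
So G has 7 subgroups of order 2.

7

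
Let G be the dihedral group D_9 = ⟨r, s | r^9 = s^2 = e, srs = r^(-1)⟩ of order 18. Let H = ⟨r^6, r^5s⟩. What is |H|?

|⟨r^6⟩| = 3 and |⟨r^5s⟩| = 2, so |H| is a multiple of lcm(3, 2) = 6 and divides |G| = 18.
Closing under the operation: H = {e, r^3, r^6, r^2s, r^5s, r^8s}, so |H| = 6.

6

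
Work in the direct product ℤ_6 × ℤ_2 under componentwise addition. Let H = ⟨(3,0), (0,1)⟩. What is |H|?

|⟨(3,0)⟩| = 2 and |⟨(0,1)⟩| = 2, so |H| is a multiple of lcm(2, 2) = 2 and divides |G| = 12.
Closing under the operation: H = {(0,0), (0,1), (3,0), (3,1)}, so |H| = 4.

4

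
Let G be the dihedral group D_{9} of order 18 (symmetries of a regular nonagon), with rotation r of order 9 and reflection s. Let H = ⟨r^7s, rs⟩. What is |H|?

|⟨r^7s⟩| = 2 and |⟨rs⟩| = 2, so |H| is a multiple of lcm(2, 2) = 2 and divides |G| = 18.
Closing under the operation: H = {e, r^3, r^6, rs, r^4s, r^7s}, so |H| = 6.

6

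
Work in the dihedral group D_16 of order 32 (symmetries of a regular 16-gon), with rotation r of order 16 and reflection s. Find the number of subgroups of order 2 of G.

|G| = 32 and 2 | 32, so subgroups of order 2 are possible by Lagrange.
The subgroups of order 2 are: {e, r^10s}; {e, r^11s}; {e, r^12s}; {e, r^13s}; … (17 in all).
So G has 17 subgroups of order 2.

17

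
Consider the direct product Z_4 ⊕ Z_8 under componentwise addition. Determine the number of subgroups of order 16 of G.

3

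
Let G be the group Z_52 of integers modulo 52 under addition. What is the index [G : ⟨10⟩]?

2

|⟨10⟩| = 26 and |G| = 52.
By Lagrange, [G : H] = |G|/|H| = 52/26 = 2.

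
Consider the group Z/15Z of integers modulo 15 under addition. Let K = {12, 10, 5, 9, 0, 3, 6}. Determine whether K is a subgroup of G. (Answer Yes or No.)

No

|K| = 7 does not divide |G| = 15, so by Lagrange K is not a subgroup.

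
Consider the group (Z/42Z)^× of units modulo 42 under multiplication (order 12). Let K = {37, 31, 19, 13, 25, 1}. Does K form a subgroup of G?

|K| = 6 divides |G| = 12, consistent with Lagrange.
K contains the identity, every element's inverse is in K, and K is closed under ·: it is a subgroup.
In fact K = ⟨19⟩.

Yes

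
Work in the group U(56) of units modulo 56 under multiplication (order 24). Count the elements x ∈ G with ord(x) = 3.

2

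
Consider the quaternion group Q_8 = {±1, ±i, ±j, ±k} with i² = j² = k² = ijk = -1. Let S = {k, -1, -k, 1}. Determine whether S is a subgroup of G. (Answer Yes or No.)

Yes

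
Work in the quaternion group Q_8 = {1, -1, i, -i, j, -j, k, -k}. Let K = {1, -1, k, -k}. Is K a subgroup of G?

Yes

|K| = 4 divides |G| = 8, consistent with Lagrange.
K contains the identity, every element's inverse is in K, and K is closed under ·: it is a subgroup.
In fact K = ⟨-k⟩.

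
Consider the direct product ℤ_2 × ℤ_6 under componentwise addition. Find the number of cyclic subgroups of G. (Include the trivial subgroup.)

8

A cyclic subgroup of order d is generated by each of its φ(d) elements of order d, so the cyclic subgroups of order d number (#elements of order d)/φ(d).
Cyclic subgroups by order — order 1: 1; order 2: 3; order 3: 1; order 6: 3.
Total: 8.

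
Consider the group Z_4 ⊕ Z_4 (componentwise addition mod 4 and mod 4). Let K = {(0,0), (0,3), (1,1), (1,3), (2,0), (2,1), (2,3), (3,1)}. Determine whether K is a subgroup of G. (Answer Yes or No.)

(1,1) ∈ K but its inverse (3,3) ∉ K, so K is not a subgroup.

No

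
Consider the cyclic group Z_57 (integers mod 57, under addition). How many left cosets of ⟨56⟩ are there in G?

|⟨56⟩| = 57 and |G| = 57.
By Lagrange, [G : H] = |G|/|H| = 57/57 = 1.

1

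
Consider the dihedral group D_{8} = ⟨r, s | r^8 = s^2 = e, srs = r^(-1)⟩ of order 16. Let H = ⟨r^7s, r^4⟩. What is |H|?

|⟨r^7s⟩| = 2 and |⟨r^4⟩| = 2, so |H| is a multiple of lcm(2, 2) = 2 and divides |G| = 16.
Closing under the operation: H = {e, r^4, r^3s, r^7s}, so |H| = 4.

4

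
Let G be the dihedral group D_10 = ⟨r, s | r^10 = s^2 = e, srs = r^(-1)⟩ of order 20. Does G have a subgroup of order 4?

4 | 20. A subgroup of order 4 is {e, r^5, r^2s, r^7s}.

Yes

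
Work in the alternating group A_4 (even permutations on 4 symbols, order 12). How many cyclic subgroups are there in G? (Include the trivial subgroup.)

8

Group the elements of G by the cyclic subgroup they generate; each cyclic subgroup of order d accounts for φ(d) elements.
Cyclic subgroups by order — order 1: 1; order 2: 3; order 3: 4.
Total: 8.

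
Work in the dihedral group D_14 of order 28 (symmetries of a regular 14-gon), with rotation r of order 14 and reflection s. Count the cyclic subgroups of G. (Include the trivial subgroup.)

A cyclic subgroup of order d is generated by each of its φ(d) elements of order d, so the cyclic subgroups of order d number (#elements of order d)/φ(d).
Cyclic subgroups by order — order 1: 1; order 2: 15; order 7: 1; order 14: 1.
Total: 18.

18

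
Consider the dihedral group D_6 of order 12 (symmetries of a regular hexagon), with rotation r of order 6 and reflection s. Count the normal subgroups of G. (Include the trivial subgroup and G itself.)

7

G has 16 subgroups. Checking conjugation-invariance by order — order 1: 1/1 normal; order 2: 1/7 normal; order 3: 1/1 normal; order 4: 0/3 normal; order 6: 3/3 normal; order 12: 1/1 normal.
Total normal subgroups: 7.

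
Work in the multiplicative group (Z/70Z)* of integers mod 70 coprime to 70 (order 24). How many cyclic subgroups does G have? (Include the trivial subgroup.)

12

Each element a generates a cyclic subgroup ⟨a⟩; distinct elements may generate the same one (a cyclic group of order d has φ(d) generators).
Cyclic subgroups by order — order 1: 1; order 2: 3; order 3: 1; order 4: 2; order 6: 3; order 12: 2.
Total: 12.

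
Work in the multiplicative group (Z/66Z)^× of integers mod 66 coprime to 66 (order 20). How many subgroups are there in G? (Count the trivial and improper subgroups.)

|G| = 20, so by Lagrange every subgroup order divides 20. Divisors: 1, 2, 4, 5, 10, 20.
Subgroups by order — order 1: 1; order 2: 3; order 4: 1; order 5: 1; order 10: 3; order 20: 1.
Total: 1 + 3 + 1 + 1 + 3 + 1 = 10.

10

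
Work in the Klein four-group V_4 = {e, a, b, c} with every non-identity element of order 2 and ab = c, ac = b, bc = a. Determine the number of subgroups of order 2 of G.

3

|G| = 4 and 2 | 4, so subgroups of order 2 are possible by Lagrange.
The subgroups of order 2 are: {e, a}; {e, b}; {e, c}.
So G has 3 subgroups of order 2.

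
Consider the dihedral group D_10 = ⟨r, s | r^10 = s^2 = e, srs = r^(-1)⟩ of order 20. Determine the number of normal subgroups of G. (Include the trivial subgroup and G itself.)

7

G has 22 subgroups. Checking conjugation-invariance by order — order 1: 1/1 normal; order 2: 1/11 normal; order 4: 0/5 normal; order 5: 1/1 normal; order 10: 3/3 normal; order 20: 1/1 normal.
Total normal subgroups: 7.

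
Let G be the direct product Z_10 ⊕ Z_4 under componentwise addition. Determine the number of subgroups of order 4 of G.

3

|G| = 40 and 4 | 40, so subgroups of order 4 are possible by Lagrange.
The subgroups of order 4 are: {(0,0), (0,1), (0,2), (0,3)}; {(0,0), (0,2), (5,0), (5,2)}; {(0,0), (0,2), (5,1), (5,3)}.
So G has 3 subgroups of order 4.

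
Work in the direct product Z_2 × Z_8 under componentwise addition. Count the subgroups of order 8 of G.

3

|G| = 16 and 8 | 16, so subgroups of order 8 are possible by Lagrange.
The subgroups of order 8 are: {(0,0), (0,1), (0,2), (0,3), (0,4), (0,5), (0,6), (0,7)}; {(0,0), (0,2), (0,4), (0,6), (1,0), (1,2), (1,4), (1,6)}; {(0,0), (0,2), (0,4), (0,6), (1,1), (1,3), (1,5), (1,7)}.
So G has 3 subgroups of order 8.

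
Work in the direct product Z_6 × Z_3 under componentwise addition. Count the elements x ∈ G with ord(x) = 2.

An element (a,b) has order lcm(ord(a), ord(b)); count pairs with lcm equal to 2.
Enumerating gives 1 such elements.

1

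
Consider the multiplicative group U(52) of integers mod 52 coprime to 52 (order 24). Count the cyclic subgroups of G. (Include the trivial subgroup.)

12

Group the elements of G by the cyclic subgroup they generate; each cyclic subgroup of order d accounts for φ(d) elements.
Cyclic subgroups by order — order 1: 1; order 2: 3; order 3: 1; order 4: 2; order 6: 3; order 12: 2.
Total: 12.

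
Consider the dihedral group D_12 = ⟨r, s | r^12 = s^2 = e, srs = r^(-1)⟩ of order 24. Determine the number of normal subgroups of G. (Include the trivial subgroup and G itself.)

G has 34 subgroups. Checking conjugation-invariance by order — order 1: 1/1 normal; order 2: 1/13 normal; order 3: 1/1 normal; order 4: 1/7 normal; order 6: 1/5 normal; order 8: 0/3 normal; order 12: 3/3 normal; order 24: 1/1 normal.
Total normal subgroups: 9.

9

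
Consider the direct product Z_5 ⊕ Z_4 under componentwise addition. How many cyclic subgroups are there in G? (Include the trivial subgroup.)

Each element a generates a cyclic subgroup ⟨a⟩; distinct elements may generate the same one (a cyclic group of order d has φ(d) generators).
Cyclic subgroups by order — order 1: 1; order 2: 1; order 4: 1; order 5: 1; order 10: 1; order 20: 1.
Total: 6.

6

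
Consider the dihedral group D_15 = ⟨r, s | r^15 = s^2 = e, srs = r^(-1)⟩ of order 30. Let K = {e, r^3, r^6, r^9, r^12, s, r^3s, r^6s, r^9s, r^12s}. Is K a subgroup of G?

|K| = 10 divides |G| = 30, consistent with Lagrange.
K contains the identity, every element's inverse is in K, and K is closed under ·: it is a subgroup.

Yes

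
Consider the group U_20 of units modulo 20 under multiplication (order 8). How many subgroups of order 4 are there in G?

3

|G| = 8 and 4 | 8, so subgroups of order 4 are possible by Lagrange.
The subgroups of order 4 are: {1, 9, 11, 19}; {1, 9, 13, 17}; {1, 3, 7, 9}.
So G has 3 subgroups of order 4.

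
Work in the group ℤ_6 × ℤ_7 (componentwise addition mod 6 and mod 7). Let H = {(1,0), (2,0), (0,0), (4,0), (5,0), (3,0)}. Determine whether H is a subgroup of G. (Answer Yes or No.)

|H| = 6 divides |G| = 42, consistent with Lagrange.
H contains the identity, every element's inverse is in H, and H is closed under +: it is a subgroup.
In fact H = ⟨(5,0)⟩.

Yes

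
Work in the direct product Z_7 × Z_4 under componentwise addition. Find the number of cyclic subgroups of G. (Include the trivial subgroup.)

6

A cyclic subgroup of order d is generated by each of its φ(d) elements of order d, so the cyclic subgroups of order d number (#elements of order d)/φ(d).
Cyclic subgroups by order — order 1: 1; order 2: 1; order 4: 1; order 7: 1; order 14: 1; order 28: 1.
Total: 6.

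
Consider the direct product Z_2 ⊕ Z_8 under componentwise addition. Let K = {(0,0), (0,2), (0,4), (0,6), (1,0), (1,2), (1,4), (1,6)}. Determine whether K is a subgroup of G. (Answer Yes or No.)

Yes

|K| = 8 divides |G| = 16, consistent with Lagrange.
K contains the identity, every element's inverse is in K, and K is closed under +: it is a subgroup.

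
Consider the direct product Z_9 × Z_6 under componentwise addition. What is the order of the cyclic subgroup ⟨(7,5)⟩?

The order of (7,5) in Z_9 × Z_6 is lcm(ord(7) in Z_9, ord(5) in Z_6).
ord(7) = 9 and ord(5) = 6, so |⟨(7,5)⟩| = lcm(9, 6) = 18.

18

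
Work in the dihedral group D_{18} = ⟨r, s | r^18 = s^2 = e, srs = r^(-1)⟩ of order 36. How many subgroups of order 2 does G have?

19

|G| = 36 and 2 | 36, so subgroups of order 2 are possible by Lagrange.
The subgroups of order 2 are: {e, r^10s}; {e, r^11s}; {e, r^12s}; {e, r^13s}; … (19 in all).
So G has 19 subgroups of order 2.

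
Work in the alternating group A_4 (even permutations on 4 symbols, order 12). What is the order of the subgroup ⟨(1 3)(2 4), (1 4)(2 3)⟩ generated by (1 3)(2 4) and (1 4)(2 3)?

4

|⟨(1 3)(2 4)⟩| = 2 and |⟨(1 4)(2 3)⟩| = 2, so |H| is a multiple of lcm(2, 2) = 2 and divides |G| = 12.
Closing under the operation: H = {e, (1 2)(3 4), (1 3)(2 4), (1 4)(2 3)}, so |H| = 4.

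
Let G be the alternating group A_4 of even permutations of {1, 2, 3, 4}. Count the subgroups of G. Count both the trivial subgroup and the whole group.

10

|G| = 12, so by Lagrange every subgroup order divides 12. Divisors: 1, 2, 3, 4, 6, 12.
Subgroups by order — order 1: 1; order 2: 3; order 3: 4; order 4: 1; order 6: 0; order 12: 1.
Total: 1 + 3 + 4 + 1 + 0 + 1 = 10.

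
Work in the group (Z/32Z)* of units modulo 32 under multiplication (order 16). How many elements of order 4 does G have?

4

The elements of order 4 are: 7, 9, 23, 25.
That's 4.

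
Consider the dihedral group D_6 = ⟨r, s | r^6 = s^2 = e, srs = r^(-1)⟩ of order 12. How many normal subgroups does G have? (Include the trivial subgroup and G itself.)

G has 16 subgroups. Checking conjugation-invariance by order — order 1: 1/1 normal; order 2: 1/7 normal; order 3: 1/1 normal; order 4: 0/3 normal; order 6: 3/3 normal; order 12: 1/1 normal.
Total normal subgroups: 7.

7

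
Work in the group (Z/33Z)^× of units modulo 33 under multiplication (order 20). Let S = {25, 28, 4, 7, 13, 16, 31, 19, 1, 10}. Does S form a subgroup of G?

Yes

|S| = 10 divides |G| = 20, consistent with Lagrange.
S contains the identity, every element's inverse is in S, and S is closed under ·: it is a subgroup.
In fact S = ⟨7⟩.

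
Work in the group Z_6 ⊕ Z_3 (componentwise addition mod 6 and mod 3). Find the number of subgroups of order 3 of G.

|G| = 18 and 3 | 18, so subgroups of order 3 are possible by Lagrange.
The subgroups of order 3 are: {(0,0), (0,1), (0,2)}; {(0,0), (2,0), (4,0)}; {(0,0), (2,1), (4,2)}; {(0,0), (2,2), (4,1)}.
So G has 4 subgroups of order 3.

4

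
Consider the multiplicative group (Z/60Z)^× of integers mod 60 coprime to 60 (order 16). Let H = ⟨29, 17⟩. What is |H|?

8

|⟨29⟩| = 2 and |⟨17⟩| = 4, so |H| is a multiple of lcm(2, 4) = 4 and divides |G| = 16.
Closing under the operation: H = {1, 13, 17, 29, 37, 41, 49, 53}, so |H| = 8.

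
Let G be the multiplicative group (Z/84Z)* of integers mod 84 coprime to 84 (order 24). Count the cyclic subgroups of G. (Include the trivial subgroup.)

16

Each element a generates a cyclic subgroup ⟨a⟩; distinct elements may generate the same one (a cyclic group of order d has φ(d) generators).
Cyclic subgroups by order — order 1: 1; order 2: 7; order 3: 1; order 6: 7.
Total: 16.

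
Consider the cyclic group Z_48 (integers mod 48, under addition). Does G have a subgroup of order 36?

No

36 does not divide |G| = 48, so by Lagrange no subgroup of order 36 exists.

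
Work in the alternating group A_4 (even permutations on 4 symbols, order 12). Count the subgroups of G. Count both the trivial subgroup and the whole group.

10

|G| = 12, so by Lagrange every subgroup order divides 12. Divisors: 1, 2, 3, 4, 6, 12.
Subgroups by order — order 1: 1; order 2: 3; order 3: 4; order 4: 1; order 6: 0; order 12: 1.
Total: 1 + 3 + 4 + 1 + 0 + 1 = 10.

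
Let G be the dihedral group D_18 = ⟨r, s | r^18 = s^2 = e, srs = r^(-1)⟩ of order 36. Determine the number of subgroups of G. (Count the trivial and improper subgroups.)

45

|G| = 36, so by Lagrange every subgroup order divides 36. Divisors: 1, 2, 3, 4, 6, 9, 12, 18, 36.
Subgroups by order — order 1: 1; order 2: 19; order 3: 1; order 4: 9; order 6: 7; order 9: 1; order 12: 3; order 18: 3; order 36: 1.
Total: 1 + 19 + 1 + 9 + 7 + 1 + 3 + 3 + 1 = 45.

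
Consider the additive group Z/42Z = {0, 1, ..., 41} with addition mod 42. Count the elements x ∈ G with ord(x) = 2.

1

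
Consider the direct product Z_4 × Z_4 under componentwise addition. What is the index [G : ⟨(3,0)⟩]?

4

|⟨(3,0)⟩| = 4 and |G| = 16.
By Lagrange, [G : H] = |G|/|H| = 16/4 = 4.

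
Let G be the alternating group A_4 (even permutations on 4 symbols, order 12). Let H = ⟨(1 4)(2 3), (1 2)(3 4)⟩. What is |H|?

4

|⟨(1 4)(2 3)⟩| = 2 and |⟨(1 2)(3 4)⟩| = 2, so |H| is a multiple of lcm(2, 2) = 2 and divides |G| = 12.
Closing under the operation: H = {e, (1 2)(3 4), (1 3)(2 4), (1 4)(2 3)}, so |H| = 4.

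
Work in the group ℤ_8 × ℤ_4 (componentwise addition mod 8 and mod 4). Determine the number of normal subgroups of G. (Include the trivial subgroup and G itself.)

22

G is abelian, so every subgroup is normal.
G has 22 subgroups in total, hence 22 normal subgroups.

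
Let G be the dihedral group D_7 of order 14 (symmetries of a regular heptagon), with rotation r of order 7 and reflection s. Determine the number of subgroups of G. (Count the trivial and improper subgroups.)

10

|G| = 14, so by Lagrange every subgroup order divides 14. Divisors: 1, 2, 7, 14.
Subgroups by order — order 1: 1; order 2: 7; order 7: 1; order 14: 1.
Total: 1 + 7 + 1 + 1 = 10.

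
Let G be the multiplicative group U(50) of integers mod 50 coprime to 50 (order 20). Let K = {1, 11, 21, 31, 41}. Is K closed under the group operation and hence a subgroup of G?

Yes

|K| = 5 divides |G| = 20, consistent with Lagrange.
K contains the identity, every element's inverse is in K, and K is closed under ·: it is a subgroup.
In fact K = ⟨21⟩.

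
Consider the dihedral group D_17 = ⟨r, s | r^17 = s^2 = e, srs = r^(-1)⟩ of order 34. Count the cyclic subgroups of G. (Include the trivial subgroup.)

19

Each element a generates a cyclic subgroup ⟨a⟩; distinct elements may generate the same one (a cyclic group of order d has φ(d) generators).
Cyclic subgroups by order — order 1: 1; order 2: 17; order 17: 1.
Total: 19.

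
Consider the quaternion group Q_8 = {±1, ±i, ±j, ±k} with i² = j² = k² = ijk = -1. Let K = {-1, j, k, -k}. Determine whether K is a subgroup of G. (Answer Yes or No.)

The identity 1 ∉ K, so K is not a subgroup.

No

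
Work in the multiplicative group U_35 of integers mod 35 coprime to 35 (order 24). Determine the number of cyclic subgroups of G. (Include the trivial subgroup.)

A cyclic subgroup of order d is generated by each of its φ(d) elements of order d, so the cyclic subgroups of order d number (#elements of order d)/φ(d).
Cyclic subgroups by order — order 1: 1; order 2: 3; order 3: 1; order 4: 2; order 6: 3; order 12: 2.
Total: 12.

12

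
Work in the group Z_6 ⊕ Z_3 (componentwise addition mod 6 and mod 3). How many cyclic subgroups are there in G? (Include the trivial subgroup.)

Group the elements of G by the cyclic subgroup they generate; each cyclic subgroup of order d accounts for φ(d) elements.
Cyclic subgroups by order — order 1: 1; order 2: 1; order 3: 4; order 6: 4.
Total: 10.

10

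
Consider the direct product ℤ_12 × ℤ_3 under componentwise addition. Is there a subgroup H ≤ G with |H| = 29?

29 does not divide |G| = 36, so by Lagrange no subgroup of order 29 exists.

No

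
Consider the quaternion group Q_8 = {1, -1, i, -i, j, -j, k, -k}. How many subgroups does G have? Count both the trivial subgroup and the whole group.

6

|G| = 8, so by Lagrange every subgroup order divides 8. Divisors: 1, 2, 4, 8.
Subgroups by order — order 1: 1; order 2: 1; order 4: 3; order 8: 1.
Total: 1 + 1 + 3 + 1 = 6.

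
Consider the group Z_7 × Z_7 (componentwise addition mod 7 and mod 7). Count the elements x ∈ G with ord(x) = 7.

48

An element (a,b) has order lcm(ord(a), ord(b)); count pairs with lcm equal to 7.
Enumerating gives 48 such elements.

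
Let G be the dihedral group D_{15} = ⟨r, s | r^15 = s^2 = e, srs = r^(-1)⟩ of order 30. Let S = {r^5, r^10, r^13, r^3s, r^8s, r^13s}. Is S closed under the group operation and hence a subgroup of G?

The identity e ∉ S, so S is not a subgroup.

No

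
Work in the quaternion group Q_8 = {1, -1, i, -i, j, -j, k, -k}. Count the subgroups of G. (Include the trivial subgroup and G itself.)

6

|G| = 8, so by Lagrange every subgroup order divides 8. Divisors: 1, 2, 4, 8.
Subgroups by order — order 1: 1; order 2: 1; order 4: 3; order 8: 1.
Total: 1 + 1 + 3 + 1 = 6.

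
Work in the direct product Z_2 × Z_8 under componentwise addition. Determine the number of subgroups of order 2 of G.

3

|G| = 16 and 2 | 16, so subgroups of order 2 are possible by Lagrange.
The subgroups of order 2 are: {(0,0), (0,4)}; {(0,0), (1,0)}; {(0,0), (1,4)}.
So G has 3 subgroups of order 2.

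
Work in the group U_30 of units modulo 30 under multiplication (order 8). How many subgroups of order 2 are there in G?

3

|G| = 8 and 2 | 8, so subgroups of order 2 are possible by Lagrange.
The subgroups of order 2 are: {1, 11}; {1, 19}; {1, 29}.
So G has 3 subgroups of order 2.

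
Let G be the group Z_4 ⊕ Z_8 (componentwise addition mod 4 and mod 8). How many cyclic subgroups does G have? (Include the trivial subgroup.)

A cyclic subgroup of order d is generated by each of its φ(d) elements of order d, so the cyclic subgroups of order d number (#elements of order d)/φ(d).
Cyclic subgroups by order — order 1: 1; order 2: 3; order 4: 6; order 8: 4.
Total: 14.

14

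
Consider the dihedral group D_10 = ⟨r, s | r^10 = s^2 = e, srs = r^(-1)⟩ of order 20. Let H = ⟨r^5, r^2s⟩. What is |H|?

4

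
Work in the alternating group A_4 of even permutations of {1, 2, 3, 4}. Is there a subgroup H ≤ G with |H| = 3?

Yes

3 | 12. A subgroup of order 3 is {e, (1 2 3), (1 3 2)}.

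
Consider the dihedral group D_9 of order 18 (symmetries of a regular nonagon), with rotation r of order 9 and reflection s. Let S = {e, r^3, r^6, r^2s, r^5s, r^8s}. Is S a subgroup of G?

Yes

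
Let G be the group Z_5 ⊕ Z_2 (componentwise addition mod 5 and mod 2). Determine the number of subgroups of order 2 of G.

1

|G| = 10 and 2 | 10, so subgroups of order 2 are possible by Lagrange.
The subgroups of order 2 are: {(0,0), (0,1)}.
So G has 1 subgroup of order 2.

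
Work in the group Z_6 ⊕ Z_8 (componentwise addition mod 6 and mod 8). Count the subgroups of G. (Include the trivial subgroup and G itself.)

22

|G| = 48, so by Lagrange every subgroup order divides 48. Divisors: 1, 2, 3, 4, 6, 8, 12, 16, 24, 48.
Subgroups by order — order 1: 1; order 2: 3; order 3: 1; order 4: 3; order 6: 3; order 8: 3; order 12: 3; order 16: 1; order 24: 3; order 48: 1.
Total: 1 + 3 + 1 + 3 + 3 + 3 + 3 + 1 + 3 + 1 = 22.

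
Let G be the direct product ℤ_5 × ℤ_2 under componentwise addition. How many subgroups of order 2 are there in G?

1

|G| = 10 and 2 | 10, so subgroups of order 2 are possible by Lagrange.
The subgroups of order 2 are: {(0,0), (0,1)}.
So G has 1 subgroup of order 2.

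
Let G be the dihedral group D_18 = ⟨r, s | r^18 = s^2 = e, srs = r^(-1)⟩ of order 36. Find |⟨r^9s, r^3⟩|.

|⟨r^9s⟩| = 2 and |⟨r^3⟩| = 6, so |H| is a multiple of lcm(2, 6) = 6 and divides |G| = 36.
Closing under the operation: H = {e, r^3, r^6, r^9, r^12, r^15, s, r^3s, r^6s, r^9s, r^12s, r^15s}, so |H| = 12.

12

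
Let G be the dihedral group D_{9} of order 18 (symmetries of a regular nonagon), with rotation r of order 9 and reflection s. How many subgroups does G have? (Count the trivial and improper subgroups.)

16

|G| = 18, so by Lagrange every subgroup order divides 18. Divisors: 1, 2, 3, 6, 9, 18.
Subgroups by order — order 1: 1; order 2: 9; order 3: 1; order 6: 3; order 9: 1; order 18: 1.
Total: 1 + 9 + 1 + 3 + 1 + 1 = 16.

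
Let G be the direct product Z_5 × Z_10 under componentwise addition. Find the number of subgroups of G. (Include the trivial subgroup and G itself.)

16

|G| = 50, so by Lagrange every subgroup order divides 50. Divisors: 1, 2, 5, 10, 25, 50.
Subgroups by order — order 1: 1; order 2: 1; order 5: 6; order 10: 6; order 25: 1; order 50: 1.
Total: 1 + 1 + 6 + 6 + 1 + 1 = 16.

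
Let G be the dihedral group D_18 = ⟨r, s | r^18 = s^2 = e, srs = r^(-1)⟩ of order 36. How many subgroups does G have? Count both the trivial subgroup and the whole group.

|G| = 36, so by Lagrange every subgroup order divides 36. Divisors: 1, 2, 3, 4, 6, 9, 12, 18, 36.
Subgroups by order — order 1: 1; order 2: 19; order 3: 1; order 4: 9; order 6: 7; order 9: 1; order 12: 3; order 18: 3; order 36: 1.
Total: 1 + 19 + 1 + 9 + 7 + 1 + 3 + 3 + 1 = 45.

45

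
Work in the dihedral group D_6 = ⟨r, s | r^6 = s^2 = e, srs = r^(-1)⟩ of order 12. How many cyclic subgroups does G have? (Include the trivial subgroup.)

10

Group the elements of G by the cyclic subgroup they generate; each cyclic subgroup of order d accounts for φ(d) elements.
Cyclic subgroups by order — order 1: 1; order 2: 7; order 3: 1; order 6: 1.
Total: 10.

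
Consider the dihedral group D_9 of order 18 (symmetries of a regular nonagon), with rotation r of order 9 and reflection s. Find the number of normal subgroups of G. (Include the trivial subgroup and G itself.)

G has 16 subgroups. Checking conjugation-invariance by order — order 1: 1/1 normal; order 2: 0/9 normal; order 3: 1/1 normal; order 6: 0/3 normal; order 9: 1/1 normal; order 18: 1/1 normal.
Total normal subgroups: 4.

4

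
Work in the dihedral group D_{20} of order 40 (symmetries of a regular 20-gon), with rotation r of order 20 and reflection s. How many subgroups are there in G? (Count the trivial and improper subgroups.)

|G| = 40, so by Lagrange every subgroup order divides 40. Divisors: 1, 2, 4, 5, 8, 10, 20, 40.
Subgroups by order — order 1: 1; order 2: 21; order 4: 11; order 5: 1; order 8: 5; order 10: 5; order 20: 3; order 40: 1.
Total: 1 + 21 + 11 + 1 + 5 + 5 + 3 + 1 = 48.

48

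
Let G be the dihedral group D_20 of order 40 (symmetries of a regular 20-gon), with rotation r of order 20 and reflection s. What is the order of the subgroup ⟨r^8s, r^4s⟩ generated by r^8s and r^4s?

|⟨r^8s⟩| = 2 and |⟨r^4s⟩| = 2, so |H| is a multiple of lcm(2, 2) = 2 and divides |G| = 40.
Closing under the operation: H = {e, r^4, r^8, r^12, r^16, s, r^4s, r^8s, r^12s, r^16s}, so |H| = 10.

10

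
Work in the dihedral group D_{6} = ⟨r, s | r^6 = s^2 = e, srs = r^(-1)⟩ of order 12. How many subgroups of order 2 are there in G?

|G| = 12 and 2 | 12, so subgroups of order 2 are possible by Lagrange.
The subgroups of order 2 are: {e, r^2s}; {e, r^3}; {e, r^3s}; {e, r^4s}; … (7 in all).
So G has 7 subgroups of order 2.

7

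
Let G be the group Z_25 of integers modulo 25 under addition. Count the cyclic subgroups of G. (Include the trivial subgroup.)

3

Group the elements of G by the cyclic subgroup they generate; each cyclic subgroup of order d accounts for φ(d) elements.
Cyclic subgroups by order — order 1: 1; order 5: 1; order 25: 1.
Total: 3.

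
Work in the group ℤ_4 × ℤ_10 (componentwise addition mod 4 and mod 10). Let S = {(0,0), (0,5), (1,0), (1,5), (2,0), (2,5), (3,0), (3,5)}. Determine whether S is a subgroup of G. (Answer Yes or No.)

Yes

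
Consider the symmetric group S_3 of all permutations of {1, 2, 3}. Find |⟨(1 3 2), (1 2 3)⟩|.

|⟨(1 3 2)⟩| = 3 and |⟨(1 2 3)⟩| = 3, so |H| is a multiple of lcm(3, 3) = 3 and divides |G| = 6.
Closing under the operation: H = {e, (1 2 3), (1 3 2)}, so |H| = 3.

3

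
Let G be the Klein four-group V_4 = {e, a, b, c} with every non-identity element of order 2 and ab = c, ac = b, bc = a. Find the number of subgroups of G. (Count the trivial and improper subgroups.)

|G| = 4, so by Lagrange every subgroup order divides 4. Divisors: 1, 2, 4.
Subgroups by order — order 1: 1; order 2: 3; order 4: 1.
Total: 1 + 3 + 1 = 5.

5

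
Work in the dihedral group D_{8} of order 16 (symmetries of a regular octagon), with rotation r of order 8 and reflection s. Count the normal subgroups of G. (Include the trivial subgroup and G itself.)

G has 19 subgroups. Checking conjugation-invariance by order — order 1: 1/1 normal; order 2: 1/9 normal; order 4: 1/5 normal; order 8: 3/3 normal; order 16: 1/1 normal.
Total normal subgroups: 7.

7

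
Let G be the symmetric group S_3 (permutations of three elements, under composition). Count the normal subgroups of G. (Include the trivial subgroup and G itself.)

3

G has 6 subgroups. Checking conjugation-invariance by order — order 1: 1/1 normal; order 2: 0/3 normal; order 3: 1/1 normal; order 6: 1/1 normal.
Total normal subgroups: 3.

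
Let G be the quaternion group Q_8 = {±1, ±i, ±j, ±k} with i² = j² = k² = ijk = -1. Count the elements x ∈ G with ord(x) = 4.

The elements of order 4 are: i, -i, j, -j, k, -k.
That's 6.

6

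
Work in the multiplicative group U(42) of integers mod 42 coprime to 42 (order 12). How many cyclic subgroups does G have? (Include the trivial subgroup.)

8

A cyclic subgroup of order d is generated by each of its φ(d) elements of order d, so the cyclic subgroups of order d number (#elements of order d)/φ(d).
Cyclic subgroups by order — order 1: 1; order 2: 3; order 3: 1; order 6: 3.
Total: 8.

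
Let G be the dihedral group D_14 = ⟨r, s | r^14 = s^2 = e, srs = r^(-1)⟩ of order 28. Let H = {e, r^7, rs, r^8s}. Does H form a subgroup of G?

|H| = 4 divides |G| = 28, consistent with Lagrange.
H contains the identity, every element's inverse is in H, and H is closed under ·: it is a subgroup.

Yes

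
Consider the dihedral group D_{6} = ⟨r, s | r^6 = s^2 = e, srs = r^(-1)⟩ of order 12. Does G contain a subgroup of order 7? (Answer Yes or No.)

7 does not divide |G| = 12, so by Lagrange no subgroup of order 7 exists.

No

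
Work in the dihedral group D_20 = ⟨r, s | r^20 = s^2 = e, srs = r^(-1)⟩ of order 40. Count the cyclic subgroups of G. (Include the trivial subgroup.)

26

Each element a generates a cyclic subgroup ⟨a⟩; distinct elements may generate the same one (a cyclic group of order d has φ(d) generators).
Cyclic subgroups by order — order 1: 1; order 2: 21; order 4: 1; order 5: 1; order 10: 1; order 20: 1.
Total: 26.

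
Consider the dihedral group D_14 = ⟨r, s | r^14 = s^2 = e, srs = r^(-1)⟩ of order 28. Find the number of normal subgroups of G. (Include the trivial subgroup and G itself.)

7

G has 28 subgroups. Checking conjugation-invariance by order — order 1: 1/1 normal; order 2: 1/15 normal; order 4: 0/7 normal; order 7: 1/1 normal; order 14: 3/3 normal; order 28: 1/1 normal.
Total normal subgroups: 7.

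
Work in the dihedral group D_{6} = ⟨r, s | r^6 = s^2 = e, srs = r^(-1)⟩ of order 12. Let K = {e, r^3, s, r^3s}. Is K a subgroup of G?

Yes

|K| = 4 divides |G| = 12, consistent with Lagrange.
K contains the identity, every element's inverse is in K, and K is closed under ·: it is a subgroup.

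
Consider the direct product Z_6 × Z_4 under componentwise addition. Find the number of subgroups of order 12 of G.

3

|G| = 24 and 12 | 24, so subgroups of order 12 are possible by Lagrange.
The subgroups of order 12 are: {(0,0), (0,1), (0,2), (0,3), (2,0), (2,1), (2,2), (2,3), (4,0), (4,1), (4,2), (4,3)}; {(0,0), (0,2), (1,0), (1,2), (2,0), (2,2), (3,0), (3,2), (4,0), (4,2), (5,0), (5,2)}; {(0,0), (0,2), (1,1), (1,3), (2,0), (2,2), (3,1), (3,3), (4,0), (4,2), (5,1), (5,3)}.
So G has 3 subgroups of order 12.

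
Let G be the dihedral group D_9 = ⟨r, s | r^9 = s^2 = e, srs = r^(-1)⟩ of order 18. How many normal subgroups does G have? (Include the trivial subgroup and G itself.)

4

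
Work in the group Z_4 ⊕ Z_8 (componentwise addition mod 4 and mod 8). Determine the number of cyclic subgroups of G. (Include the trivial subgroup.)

14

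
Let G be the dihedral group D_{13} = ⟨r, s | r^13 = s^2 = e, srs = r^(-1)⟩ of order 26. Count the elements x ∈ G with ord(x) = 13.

12

Enumerating element orders in G gives 12 elements of order 13.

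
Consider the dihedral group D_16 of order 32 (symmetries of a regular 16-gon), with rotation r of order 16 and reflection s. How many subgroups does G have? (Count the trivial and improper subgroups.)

|G| = 32, so by Lagrange every subgroup order divides 32. Divisors: 1, 2, 4, 8, 16, 32.
Subgroups by order — order 1: 1; order 2: 17; order 4: 9; order 8: 5; order 16: 3; order 32: 1.
Total: 1 + 17 + 9 + 5 + 3 + 1 = 36.

36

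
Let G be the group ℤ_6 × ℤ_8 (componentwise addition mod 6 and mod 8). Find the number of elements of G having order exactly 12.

An element (a,b) has order lcm(ord(a), ord(b)); count pairs with lcm equal to 12.
Enumerating gives 8 such elements.

8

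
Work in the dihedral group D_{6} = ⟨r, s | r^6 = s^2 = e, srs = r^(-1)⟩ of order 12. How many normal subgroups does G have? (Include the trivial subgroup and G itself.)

G has 16 subgroups. Checking conjugation-invariance by order — order 1: 1/1 normal; order 2: 1/7 normal; order 3: 1/1 normal; order 4: 0/3 normal; order 6: 3/3 normal; order 12: 1/1 normal.
Total normal subgroups: 7.

7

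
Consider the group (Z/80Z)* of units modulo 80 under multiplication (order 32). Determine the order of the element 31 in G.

Compute successive powers of 31 mod 80: 31, 1; 31^2 ≡ 1 (mod 80).
So |⟨31⟩| = 2.

2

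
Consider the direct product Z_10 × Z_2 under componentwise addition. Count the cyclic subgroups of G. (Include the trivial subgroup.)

8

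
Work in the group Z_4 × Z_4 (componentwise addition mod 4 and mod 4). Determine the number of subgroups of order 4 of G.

7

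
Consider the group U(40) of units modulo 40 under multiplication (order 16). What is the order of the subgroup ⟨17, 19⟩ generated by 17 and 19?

8

|⟨17⟩| = 4 and |⟨19⟩| = 2, so |H| is a multiple of lcm(4, 2) = 4 and divides |G| = 16.
Closing under the operation: H = {1, 3, 9, 11, 17, 19, 27, 33}, so |H| = 8.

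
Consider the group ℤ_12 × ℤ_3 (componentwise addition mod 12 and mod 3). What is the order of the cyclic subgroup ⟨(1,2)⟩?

12

The order of (1,2) in Z_12 × Z_3 is lcm(ord(1) in Z_12, ord(2) in Z_3).
ord(1) = 12 and ord(2) = 3, so |⟨(1,2)⟩| = lcm(12, 3) = 12.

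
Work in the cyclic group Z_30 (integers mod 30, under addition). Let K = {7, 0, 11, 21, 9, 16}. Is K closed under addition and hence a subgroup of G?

16 ∈ K but its inverse 14 ∉ K, so K is not a subgroup.

No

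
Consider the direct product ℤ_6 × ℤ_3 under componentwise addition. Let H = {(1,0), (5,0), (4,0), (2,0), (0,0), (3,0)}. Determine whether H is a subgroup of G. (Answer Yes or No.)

Yes

|H| = 6 divides |G| = 18, consistent with Lagrange.
H contains the identity, every element's inverse is in H, and H is closed under +: it is a subgroup.
In fact H = ⟨(5,0)⟩.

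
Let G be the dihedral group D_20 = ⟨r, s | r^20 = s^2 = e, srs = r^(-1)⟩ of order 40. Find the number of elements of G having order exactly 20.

The elements of order 20 are: r, r^3, r^7, r^9, r^11, r^13, r^17, r^19.
That's 8.

8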